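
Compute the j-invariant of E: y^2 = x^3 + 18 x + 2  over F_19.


Delta = -16(4 a^3 + 27 b^2) mod 19 = 8
-1728 * (4 a)^3 = -1728 * (4*18)^3 mod 19 = 12
j = 12 * 8^(-1) mod 19 = 11

j = 11 (mod 19)


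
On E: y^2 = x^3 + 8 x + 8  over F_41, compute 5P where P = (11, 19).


k = 5 = 101_2 (binary, LSB first: 101)
Double-and-add from P = (11, 19):
  bit 0 = 1: acc = O + (11, 19) = (11, 19)
  bit 1 = 0: acc unchanged = (11, 19)
  bit 2 = 1: acc = (11, 19) + (38, 11) = (35, 20)

5P = (35, 20)


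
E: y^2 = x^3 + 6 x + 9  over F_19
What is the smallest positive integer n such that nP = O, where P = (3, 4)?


Compute successive multiples of P until we hit O:
  1P = (3, 4)
  2P = (3, 15)
  3P = O

ord(P) = 3


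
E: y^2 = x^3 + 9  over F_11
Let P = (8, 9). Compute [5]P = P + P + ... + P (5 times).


k = 5 = 101_2 (binary, LSB first: 101)
Double-and-add from P = (8, 9):
  bit 0 = 1: acc = O + (8, 9) = (8, 9)
  bit 1 = 0: acc unchanged = (8, 9)
  bit 2 = 1: acc = (8, 9) + (0, 8) = (8, 2)

5P = (8, 2)


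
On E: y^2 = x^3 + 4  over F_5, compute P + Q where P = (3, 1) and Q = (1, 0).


P != Q, so use the chord formula.
s = (y2 - y1) / (x2 - x1) = (4) / (3) mod 5 = 3
x3 = s^2 - x1 - x2 mod 5 = 3^2 - 3 - 1 = 0
y3 = s (x1 - x3) - y1 mod 5 = 3 * (3 - 0) - 1 = 3

P + Q = (0, 3)


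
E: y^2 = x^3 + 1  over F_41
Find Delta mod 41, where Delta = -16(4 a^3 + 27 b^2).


4 a^3 + 27 b^2 = 4*0^3 + 27*1^2 = 0 + 27 = 27
Delta = -16 * (27) = -432
Delta mod 41 = 19

Delta = 19 (mod 41)


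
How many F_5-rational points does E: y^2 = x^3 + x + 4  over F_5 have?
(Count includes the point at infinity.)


For each x in F_5, count y with y^2 = x^3 + 1 x + 4 mod 5:
  x = 0: RHS = 4, y in [2, 3]  -> 2 point(s)
  x = 1: RHS = 1, y in [1, 4]  -> 2 point(s)
  x = 2: RHS = 4, y in [2, 3]  -> 2 point(s)
  x = 3: RHS = 4, y in [2, 3]  -> 2 point(s)
Affine points: 8. Add the point at infinity: total = 9.

#E(F_5) = 9


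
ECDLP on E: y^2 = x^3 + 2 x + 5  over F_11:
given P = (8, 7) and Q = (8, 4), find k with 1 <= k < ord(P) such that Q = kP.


Enumerate multiples of P until we hit Q = (8, 4):
  1P = (8, 7)
  2P = (9, 9)
  3P = (9, 2)
  4P = (8, 4)
Match found at i = 4.

k = 4


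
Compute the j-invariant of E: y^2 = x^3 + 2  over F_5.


Delta = -16(4 a^3 + 27 b^2) mod 5 = 2
-1728 * (4 a)^3 = -1728 * (4*0)^3 mod 5 = 0
j = 0 * 2^(-1) mod 5 = 0

j = 0 (mod 5)


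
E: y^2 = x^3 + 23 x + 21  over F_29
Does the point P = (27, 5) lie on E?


Check whether y^2 = x^3 + 23 x + 21 (mod 29) for (x, y) = (27, 5).
LHS: y^2 = 5^2 mod 29 = 25
RHS: x^3 + 23 x + 21 = 27^3 + 23*27 + 21 mod 29 = 25
LHS = RHS

Yes, on the curve


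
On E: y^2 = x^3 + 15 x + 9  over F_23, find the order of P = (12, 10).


Compute successive multiples of P until we hit O:
  1P = (12, 10)
  2P = (5, 5)
  3P = (22, 19)
  4P = (2, 22)
  5P = (4, 8)
  6P = (20, 11)
  7P = (0, 3)
  8P = (0, 20)
  ... (continuing to 15P)
  15P = O

ord(P) = 15


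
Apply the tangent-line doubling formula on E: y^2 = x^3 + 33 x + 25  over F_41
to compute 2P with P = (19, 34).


Doubling: s = (3 x1^2 + a) / (2 y1)
s = (3*19^2 + 33) / (2*34) mod 41 = 14
x3 = s^2 - 2 x1 mod 41 = 14^2 - 2*19 = 35
y3 = s (x1 - x3) - y1 mod 41 = 14 * (19 - 35) - 34 = 29

2P = (35, 29)


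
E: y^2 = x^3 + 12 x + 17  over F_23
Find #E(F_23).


For each x in F_23, count y with y^2 = x^3 + 12 x + 17 mod 23:
  x = 2: RHS = 3, y in [7, 16]  -> 2 point(s)
  x = 5: RHS = 18, y in [8, 15]  -> 2 point(s)
  x = 6: RHS = 6, y in [11, 12]  -> 2 point(s)
  x = 8: RHS = 4, y in [2, 21]  -> 2 point(s)
  x = 9: RHS = 3, y in [7, 16]  -> 2 point(s)
  x = 11: RHS = 8, y in [10, 13]  -> 2 point(s)
  x = 12: RHS = 3, y in [7, 16]  -> 2 point(s)
  x = 13: RHS = 1, y in [1, 22]  -> 2 point(s)
  x = 14: RHS = 8, y in [10, 13]  -> 2 point(s)
  x = 16: RHS = 4, y in [2, 21]  -> 2 point(s)
  x = 18: RHS = 16, y in [4, 19]  -> 2 point(s)
  x = 20: RHS = 0, y in [0]  -> 1 point(s)
  x = 21: RHS = 8, y in [10, 13]  -> 2 point(s)
  x = 22: RHS = 4, y in [2, 21]  -> 2 point(s)
Affine points: 27. Add the point at infinity: total = 28.

#E(F_23) = 28


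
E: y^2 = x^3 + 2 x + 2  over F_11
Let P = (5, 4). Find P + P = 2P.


Doubling: s = (3 x1^2 + a) / (2 y1)
s = (3*5^2 + 2) / (2*4) mod 11 = 0
x3 = s^2 - 2 x1 mod 11 = 0^2 - 2*5 = 1
y3 = s (x1 - x3) - y1 mod 11 = 0 * (5 - 1) - 4 = 7

2P = (1, 7)


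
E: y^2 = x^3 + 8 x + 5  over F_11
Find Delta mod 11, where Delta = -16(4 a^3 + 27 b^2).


4 a^3 + 27 b^2 = 4*8^3 + 27*5^2 = 2048 + 675 = 2723
Delta = -16 * (2723) = -43568
Delta mod 11 = 3

Delta = 3 (mod 11)


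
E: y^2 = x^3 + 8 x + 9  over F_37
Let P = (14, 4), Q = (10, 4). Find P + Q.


P != Q, so use the chord formula.
s = (y2 - y1) / (x2 - x1) = (0) / (33) mod 37 = 0
x3 = s^2 - x1 - x2 mod 37 = 0^2 - 14 - 10 = 13
y3 = s (x1 - x3) - y1 mod 37 = 0 * (14 - 13) - 4 = 33

P + Q = (13, 33)


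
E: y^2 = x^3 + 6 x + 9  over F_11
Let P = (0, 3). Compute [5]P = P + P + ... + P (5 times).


k = 5 = 101_2 (binary, LSB first: 101)
Double-and-add from P = (0, 3):
  bit 0 = 1: acc = O + (0, 3) = (0, 3)
  bit 1 = 0: acc unchanged = (0, 3)
  bit 2 = 1: acc = (0, 3) + (7, 8) = (9, 0)

5P = (9, 0)


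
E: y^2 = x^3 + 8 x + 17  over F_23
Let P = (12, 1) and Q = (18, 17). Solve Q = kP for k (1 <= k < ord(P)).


Enumerate multiples of P until we hit Q = (18, 17):
  1P = (12, 1)
  2P = (7, 18)
  3P = (22, 10)
  4P = (2, 8)
  5P = (18, 17)
Match found at i = 5.

k = 5


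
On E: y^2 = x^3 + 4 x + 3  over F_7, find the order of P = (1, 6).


Compute successive multiples of P until we hit O:
  1P = (1, 6)
  2P = (5, 1)
  3P = (3, 0)
  4P = (5, 6)
  5P = (1, 1)
  6P = O

ord(P) = 6


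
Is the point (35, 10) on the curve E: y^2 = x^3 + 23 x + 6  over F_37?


Check whether y^2 = x^3 + 23 x + 6 (mod 37) for (x, y) = (35, 10).
LHS: y^2 = 10^2 mod 37 = 26
RHS: x^3 + 23 x + 6 = 35^3 + 23*35 + 6 mod 37 = 26
LHS = RHS

Yes, on the curve


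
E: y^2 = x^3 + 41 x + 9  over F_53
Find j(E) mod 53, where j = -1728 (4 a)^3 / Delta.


Delta = -16(4 a^3 + 27 b^2) mod 53 = 22
-1728 * (4 a)^3 = -1728 * (4*41)^3 mod 53 = 28
j = 28 * 22^(-1) mod 53 = 35

j = 35 (mod 53)


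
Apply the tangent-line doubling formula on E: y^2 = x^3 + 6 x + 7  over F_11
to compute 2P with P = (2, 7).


Doubling: s = (3 x1^2 + a) / (2 y1)
s = (3*2^2 + 6) / (2*7) mod 11 = 6
x3 = s^2 - 2 x1 mod 11 = 6^2 - 2*2 = 10
y3 = s (x1 - x3) - y1 mod 11 = 6 * (2 - 10) - 7 = 0

2P = (10, 0)


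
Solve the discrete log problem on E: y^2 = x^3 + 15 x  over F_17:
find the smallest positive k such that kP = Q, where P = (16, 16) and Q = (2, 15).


Enumerate multiples of P until we hit Q = (2, 15):
  1P = (16, 16)
  2P = (15, 9)
  3P = (1, 4)
  4P = (2, 2)
  5P = (0, 0)
  6P = (2, 15)
Match found at i = 6.

k = 6


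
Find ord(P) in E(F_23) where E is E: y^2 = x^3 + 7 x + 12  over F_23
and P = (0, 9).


Compute successive multiples of P until we hit O:
  1P = (0, 9)
  2P = (13, 0)
  3P = (0, 14)
  4P = O

ord(P) = 4


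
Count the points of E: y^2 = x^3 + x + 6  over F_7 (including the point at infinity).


For each x in F_7, count y with y^2 = x^3 + 1 x + 6 mod 7:
  x = 1: RHS = 1, y in [1, 6]  -> 2 point(s)
  x = 2: RHS = 2, y in [3, 4]  -> 2 point(s)
  x = 3: RHS = 1, y in [1, 6]  -> 2 point(s)
  x = 4: RHS = 4, y in [2, 5]  -> 2 point(s)
  x = 6: RHS = 4, y in [2, 5]  -> 2 point(s)
Affine points: 10. Add the point at infinity: total = 11.

#E(F_7) = 11


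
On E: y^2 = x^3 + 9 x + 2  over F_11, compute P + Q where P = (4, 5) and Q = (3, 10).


P != Q, so use the chord formula.
s = (y2 - y1) / (x2 - x1) = (5) / (10) mod 11 = 6
x3 = s^2 - x1 - x2 mod 11 = 6^2 - 4 - 3 = 7
y3 = s (x1 - x3) - y1 mod 11 = 6 * (4 - 7) - 5 = 10

P + Q = (7, 10)


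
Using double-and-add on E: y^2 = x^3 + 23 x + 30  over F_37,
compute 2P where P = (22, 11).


k = 2 = 10_2 (binary, LSB first: 01)
Double-and-add from P = (22, 11):
  bit 0 = 0: acc unchanged = O
  bit 1 = 1: acc = O + (26, 0) = (26, 0)

2P = (26, 0)


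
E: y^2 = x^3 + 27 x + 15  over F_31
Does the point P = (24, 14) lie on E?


Check whether y^2 = x^3 + 27 x + 15 (mod 31) for (x, y) = (24, 14).
LHS: y^2 = 14^2 mod 31 = 10
RHS: x^3 + 27 x + 15 = 24^3 + 27*24 + 15 mod 31 = 10
LHS = RHS

Yes, on the curve


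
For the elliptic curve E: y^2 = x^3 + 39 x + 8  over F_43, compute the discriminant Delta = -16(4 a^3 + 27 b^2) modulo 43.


4 a^3 + 27 b^2 = 4*39^3 + 27*8^2 = 237276 + 1728 = 239004
Delta = -16 * (239004) = -3824064
Delta mod 43 = 12

Delta = 12 (mod 43)


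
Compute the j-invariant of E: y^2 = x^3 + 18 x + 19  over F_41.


Delta = -16(4 a^3 + 27 b^2) mod 41 = 28
-1728 * (4 a)^3 = -1728 * (4*18)^3 mod 41 = 14
j = 14 * 28^(-1) mod 41 = 21

j = 21 (mod 41)


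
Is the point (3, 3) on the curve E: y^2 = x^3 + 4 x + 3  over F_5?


Check whether y^2 = x^3 + 4 x + 3 (mod 5) for (x, y) = (3, 3).
LHS: y^2 = 3^2 mod 5 = 4
RHS: x^3 + 4 x + 3 = 3^3 + 4*3 + 3 mod 5 = 2
LHS != RHS

No, not on the curve


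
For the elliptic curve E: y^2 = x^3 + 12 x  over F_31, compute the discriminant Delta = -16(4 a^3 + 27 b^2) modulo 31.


4 a^3 + 27 b^2 = 4*12^3 + 27*0^2 = 6912 + 0 = 6912
Delta = -16 * (6912) = -110592
Delta mod 31 = 16

Delta = 16 (mod 31)


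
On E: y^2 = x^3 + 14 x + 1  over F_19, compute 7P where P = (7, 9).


k = 7 = 111_2 (binary, LSB first: 111)
Double-and-add from P = (7, 9):
  bit 0 = 1: acc = O + (7, 9) = (7, 9)
  bit 1 = 1: acc = (7, 9) + (10, 18) = (11, 17)
  bit 2 = 1: acc = (11, 17) + (5, 14) = (8, 13)

7P = (8, 13)


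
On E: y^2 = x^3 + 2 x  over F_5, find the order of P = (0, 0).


Compute successive multiples of P until we hit O:
  1P = (0, 0)
  2P = O

ord(P) = 2


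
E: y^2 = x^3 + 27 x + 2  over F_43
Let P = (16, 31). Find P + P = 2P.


Doubling: s = (3 x1^2 + a) / (2 y1)
s = (3*16^2 + 27) / (2*31) mod 43 = 26
x3 = s^2 - 2 x1 mod 43 = 26^2 - 2*16 = 42
y3 = s (x1 - x3) - y1 mod 43 = 26 * (16 - 42) - 31 = 24

2P = (42, 24)


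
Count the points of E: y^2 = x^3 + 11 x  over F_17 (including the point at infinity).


For each x in F_17, count y with y^2 = x^3 + 11 x + 0 mod 17:
  x = 0: RHS = 0, y in [0]  -> 1 point(s)
  x = 2: RHS = 13, y in [8, 9]  -> 2 point(s)
  x = 3: RHS = 9, y in [3, 14]  -> 2 point(s)
  x = 14: RHS = 8, y in [5, 12]  -> 2 point(s)
  x = 15: RHS = 4, y in [2, 15]  -> 2 point(s)
Affine points: 9. Add the point at infinity: total = 10.

#E(F_17) = 10


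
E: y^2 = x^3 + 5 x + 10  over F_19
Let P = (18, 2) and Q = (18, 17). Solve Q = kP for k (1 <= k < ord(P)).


Enumerate multiples of P until we hit Q = (18, 17):
  1P = (18, 2)
  2P = (6, 3)
  3P = (2, 3)
  4P = (16, 5)
  5P = (11, 16)
  6P = (13, 7)
  7P = (8, 7)
  8P = (17, 7)
  9P = (9, 10)
  10P = (1, 4)
  11P = (1, 15)
  12P = (9, 9)
  13P = (17, 12)
  14P = (8, 12)
  15P = (13, 12)
  16P = (11, 3)
  17P = (16, 14)
  18P = (2, 16)
  19P = (6, 16)
  20P = (18, 17)
Match found at i = 20.

k = 20


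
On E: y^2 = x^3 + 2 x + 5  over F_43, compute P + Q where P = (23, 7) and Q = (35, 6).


P != Q, so use the chord formula.
s = (y2 - y1) / (x2 - x1) = (42) / (12) mod 43 = 25
x3 = s^2 - x1 - x2 mod 43 = 25^2 - 23 - 35 = 8
y3 = s (x1 - x3) - y1 mod 43 = 25 * (23 - 8) - 7 = 24

P + Q = (8, 24)


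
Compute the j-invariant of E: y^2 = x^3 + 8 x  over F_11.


Delta = -16(4 a^3 + 27 b^2) mod 11 = 1
-1728 * (4 a)^3 = -1728 * (4*8)^3 mod 11 = 1
j = 1 * 1^(-1) mod 11 = 1

j = 1 (mod 11)


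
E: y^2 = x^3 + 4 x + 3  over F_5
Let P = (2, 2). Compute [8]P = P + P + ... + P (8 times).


k = 8 = 1000_2 (binary, LSB first: 0001)
Double-and-add from P = (2, 2):
  bit 0 = 0: acc unchanged = O
  bit 1 = 0: acc unchanged = O
  bit 2 = 0: acc unchanged = O
  bit 3 = 1: acc = O + (2, 3) = (2, 3)

8P = (2, 3)


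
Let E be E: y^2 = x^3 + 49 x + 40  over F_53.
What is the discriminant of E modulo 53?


4 a^3 + 27 b^2 = 4*49^3 + 27*40^2 = 470596 + 43200 = 513796
Delta = -16 * (513796) = -8220736
Delta mod 53 = 41

Delta = 41 (mod 53)


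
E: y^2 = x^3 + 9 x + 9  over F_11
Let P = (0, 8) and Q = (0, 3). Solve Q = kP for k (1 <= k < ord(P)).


Enumerate multiples of P until we hit Q = (0, 3):
  1P = (0, 8)
  2P = (5, 5)
  3P = (9, 4)
  4P = (6, 2)
  5P = (6, 9)
  6P = (9, 7)
  7P = (5, 6)
  8P = (0, 3)
Match found at i = 8.

k = 8


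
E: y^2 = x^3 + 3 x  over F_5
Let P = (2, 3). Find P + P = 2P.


Doubling: s = (3 x1^2 + a) / (2 y1)
s = (3*2^2 + 3) / (2*3) mod 5 = 0
x3 = s^2 - 2 x1 mod 5 = 0^2 - 2*2 = 1
y3 = s (x1 - x3) - y1 mod 5 = 0 * (2 - 1) - 3 = 2

2P = (1, 2)


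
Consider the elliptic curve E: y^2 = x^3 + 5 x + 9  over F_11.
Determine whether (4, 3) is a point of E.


Check whether y^2 = x^3 + 5 x + 9 (mod 11) for (x, y) = (4, 3).
LHS: y^2 = 3^2 mod 11 = 9
RHS: x^3 + 5 x + 9 = 4^3 + 5*4 + 9 mod 11 = 5
LHS != RHS

No, not on the curve


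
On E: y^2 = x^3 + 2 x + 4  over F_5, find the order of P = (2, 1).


Compute successive multiples of P until we hit O:
  1P = (2, 1)
  2P = (0, 3)
  3P = (4, 1)
  4P = (4, 4)
  5P = (0, 2)
  6P = (2, 4)
  7P = O

ord(P) = 7


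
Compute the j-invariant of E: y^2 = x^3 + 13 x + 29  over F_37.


Delta = -16(4 a^3 + 27 b^2) mod 37 = 20
-1728 * (4 a)^3 = -1728 * (4*13)^3 mod 37 = 14
j = 14 * 20^(-1) mod 37 = 34

j = 34 (mod 37)


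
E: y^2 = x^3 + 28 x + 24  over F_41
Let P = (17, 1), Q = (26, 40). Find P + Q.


P != Q, so use the chord formula.
s = (y2 - y1) / (x2 - x1) = (39) / (9) mod 41 = 18
x3 = s^2 - x1 - x2 mod 41 = 18^2 - 17 - 26 = 35
y3 = s (x1 - x3) - y1 mod 41 = 18 * (17 - 35) - 1 = 3

P + Q = (35, 3)


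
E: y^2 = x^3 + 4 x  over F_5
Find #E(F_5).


For each x in F_5, count y with y^2 = x^3 + 4 x + 0 mod 5:
  x = 0: RHS = 0, y in [0]  -> 1 point(s)
  x = 1: RHS = 0, y in [0]  -> 1 point(s)
  x = 2: RHS = 1, y in [1, 4]  -> 2 point(s)
  x = 3: RHS = 4, y in [2, 3]  -> 2 point(s)
  x = 4: RHS = 0, y in [0]  -> 1 point(s)
Affine points: 7. Add the point at infinity: total = 8.

#E(F_5) = 8


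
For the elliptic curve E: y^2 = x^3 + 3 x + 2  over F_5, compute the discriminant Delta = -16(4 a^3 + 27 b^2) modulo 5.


4 a^3 + 27 b^2 = 4*3^3 + 27*2^2 = 108 + 108 = 216
Delta = -16 * (216) = -3456
Delta mod 5 = 4

Delta = 4 (mod 5)


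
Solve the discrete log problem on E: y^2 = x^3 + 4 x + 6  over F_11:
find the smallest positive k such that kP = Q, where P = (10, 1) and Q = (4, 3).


Enumerate multiples of P until we hit Q = (4, 3):
  1P = (10, 1)
  2P = (6, 2)
  3P = (4, 3)
Match found at i = 3.

k = 3


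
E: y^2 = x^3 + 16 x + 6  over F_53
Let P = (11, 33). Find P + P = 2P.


Doubling: s = (3 x1^2 + a) / (2 y1)
s = (3*11^2 + 16) / (2*33) mod 53 = 21
x3 = s^2 - 2 x1 mod 53 = 21^2 - 2*11 = 48
y3 = s (x1 - x3) - y1 mod 53 = 21 * (11 - 48) - 33 = 38

2P = (48, 38)


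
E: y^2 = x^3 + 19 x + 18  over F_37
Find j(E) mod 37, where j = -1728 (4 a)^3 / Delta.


Delta = -16(4 a^3 + 27 b^2) mod 37 = 32
-1728 * (4 a)^3 = -1728 * (4*19)^3 mod 37 = 14
j = 14 * 32^(-1) mod 37 = 12

j = 12 (mod 37)


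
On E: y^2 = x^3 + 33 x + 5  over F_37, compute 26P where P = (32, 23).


k = 26 = 11010_2 (binary, LSB first: 01011)
Double-and-add from P = (32, 23):
  bit 0 = 0: acc unchanged = O
  bit 1 = 1: acc = O + (6, 30) = (6, 30)
  bit 2 = 0: acc unchanged = (6, 30)
  bit 3 = 1: acc = (6, 30) + (4, 33) = (20, 28)
  bit 4 = 1: acc = (20, 28) + (13, 35) = (5, 31)

26P = (5, 31)


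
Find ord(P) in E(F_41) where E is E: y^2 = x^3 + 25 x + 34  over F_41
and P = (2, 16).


Compute successive multiples of P until we hit O:
  1P = (2, 16)
  2P = (21, 12)
  3P = (16, 15)
  4P = (32, 33)
  5P = (6, 20)
  6P = (34, 34)
  7P = (9, 39)
  8P = (9, 2)
  ... (continuing to 15P)
  15P = O

ord(P) = 15


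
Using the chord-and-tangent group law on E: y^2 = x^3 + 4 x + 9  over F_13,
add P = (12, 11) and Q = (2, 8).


P != Q, so use the chord formula.
s = (y2 - y1) / (x2 - x1) = (10) / (3) mod 13 = 12
x3 = s^2 - x1 - x2 mod 13 = 12^2 - 12 - 2 = 0
y3 = s (x1 - x3) - y1 mod 13 = 12 * (12 - 0) - 11 = 3

P + Q = (0, 3)


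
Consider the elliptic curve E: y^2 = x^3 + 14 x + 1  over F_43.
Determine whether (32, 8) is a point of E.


Check whether y^2 = x^3 + 14 x + 1 (mod 43) for (x, y) = (32, 8).
LHS: y^2 = 8^2 mod 43 = 21
RHS: x^3 + 14 x + 1 = 32^3 + 14*32 + 1 mod 43 = 21
LHS = RHS

Yes, on the curve


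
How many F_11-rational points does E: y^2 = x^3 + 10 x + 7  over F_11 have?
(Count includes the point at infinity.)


For each x in F_11, count y with y^2 = x^3 + 10 x + 7 mod 11:
  x = 3: RHS = 9, y in [3, 8]  -> 2 point(s)
  x = 4: RHS = 1, y in [1, 10]  -> 2 point(s)
  x = 8: RHS = 5, y in [4, 7]  -> 2 point(s)
  x = 9: RHS = 1, y in [1, 10]  -> 2 point(s)
Affine points: 8. Add the point at infinity: total = 9.

#E(F_11) = 9


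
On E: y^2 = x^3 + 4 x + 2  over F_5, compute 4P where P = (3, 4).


k = 4 = 100_2 (binary, LSB first: 001)
Double-and-add from P = (3, 4):
  bit 0 = 0: acc unchanged = O
  bit 1 = 0: acc unchanged = O
  bit 2 = 1: acc = O + (3, 4) = (3, 4)

4P = (3, 4)


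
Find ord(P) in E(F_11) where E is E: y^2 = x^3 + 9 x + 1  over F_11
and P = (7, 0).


Compute successive multiples of P until we hit O:
  1P = (7, 0)
  2P = O

ord(P) = 2


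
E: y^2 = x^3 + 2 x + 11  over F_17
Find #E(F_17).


For each x in F_17, count y with y^2 = x^3 + 2 x + 11 mod 17:
  x = 4: RHS = 15, y in [7, 10]  -> 2 point(s)
  x = 6: RHS = 1, y in [1, 16]  -> 2 point(s)
  x = 11: RHS = 4, y in [2, 15]  -> 2 point(s)
  x = 15: RHS = 16, y in [4, 13]  -> 2 point(s)
  x = 16: RHS = 8, y in [5, 12]  -> 2 point(s)
Affine points: 10. Add the point at infinity: total = 11.

#E(F_17) = 11


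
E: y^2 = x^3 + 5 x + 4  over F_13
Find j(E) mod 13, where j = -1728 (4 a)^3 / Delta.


Delta = -16(4 a^3 + 27 b^2) mod 13 = 12
-1728 * (4 a)^3 = -1728 * (4*5)^3 mod 13 = 5
j = 5 * 12^(-1) mod 13 = 8

j = 8 (mod 13)


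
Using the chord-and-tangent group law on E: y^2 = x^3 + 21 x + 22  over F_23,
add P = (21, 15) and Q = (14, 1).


P != Q, so use the chord formula.
s = (y2 - y1) / (x2 - x1) = (9) / (16) mod 23 = 2
x3 = s^2 - x1 - x2 mod 23 = 2^2 - 21 - 14 = 15
y3 = s (x1 - x3) - y1 mod 23 = 2 * (21 - 15) - 15 = 20

P + Q = (15, 20)


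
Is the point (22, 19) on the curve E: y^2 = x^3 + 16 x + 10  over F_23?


Check whether y^2 = x^3 + 16 x + 10 (mod 23) for (x, y) = (22, 19).
LHS: y^2 = 19^2 mod 23 = 16
RHS: x^3 + 16 x + 10 = 22^3 + 16*22 + 10 mod 23 = 16
LHS = RHS

Yes, on the curve


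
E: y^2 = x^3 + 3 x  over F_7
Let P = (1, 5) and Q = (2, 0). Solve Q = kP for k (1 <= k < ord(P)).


Enumerate multiples of P until we hit Q = (2, 0):
  1P = (1, 5)
  2P = (2, 0)
Match found at i = 2.

k = 2


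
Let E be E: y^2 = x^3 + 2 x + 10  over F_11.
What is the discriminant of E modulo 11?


4 a^3 + 27 b^2 = 4*2^3 + 27*10^2 = 32 + 2700 = 2732
Delta = -16 * (2732) = -43712
Delta mod 11 = 2

Delta = 2 (mod 11)


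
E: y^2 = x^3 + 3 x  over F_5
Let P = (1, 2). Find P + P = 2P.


Doubling: s = (3 x1^2 + a) / (2 y1)
s = (3*1^2 + 3) / (2*2) mod 5 = 4
x3 = s^2 - 2 x1 mod 5 = 4^2 - 2*1 = 4
y3 = s (x1 - x3) - y1 mod 5 = 4 * (1 - 4) - 2 = 1

2P = (4, 1)


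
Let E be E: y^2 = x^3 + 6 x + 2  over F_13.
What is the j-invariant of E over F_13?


Delta = -16(4 a^3 + 27 b^2) mod 13 = 9
-1728 * (4 a)^3 = -1728 * (4*6)^3 mod 13 = 5
j = 5 * 9^(-1) mod 13 = 2

j = 2 (mod 13)


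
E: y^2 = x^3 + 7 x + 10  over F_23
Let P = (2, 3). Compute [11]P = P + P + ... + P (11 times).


k = 11 = 1011_2 (binary, LSB first: 1101)
Double-and-add from P = (2, 3):
  bit 0 = 1: acc = O + (2, 3) = (2, 3)
  bit 1 = 1: acc = (2, 3) + (22, 18) = (1, 15)
  bit 2 = 0: acc unchanged = (1, 15)
  bit 3 = 1: acc = (1, 15) + (20, 10) = (5, 3)

11P = (5, 3)


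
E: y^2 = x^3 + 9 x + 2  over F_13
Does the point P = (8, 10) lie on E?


Check whether y^2 = x^3 + 9 x + 2 (mod 13) for (x, y) = (8, 10).
LHS: y^2 = 10^2 mod 13 = 9
RHS: x^3 + 9 x + 2 = 8^3 + 9*8 + 2 mod 13 = 1
LHS != RHS

No, not on the curve


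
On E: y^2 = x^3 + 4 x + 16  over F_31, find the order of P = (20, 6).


Compute successive multiples of P until we hit O:
  1P = (20, 6)
  2P = (0, 27)
  3P = (19, 10)
  4P = (8, 8)
  5P = (28, 16)
  6P = (2, 1)
  7P = (13, 8)
  8P = (12, 5)
  ... (continuing to 24P)
  24P = O

ord(P) = 24


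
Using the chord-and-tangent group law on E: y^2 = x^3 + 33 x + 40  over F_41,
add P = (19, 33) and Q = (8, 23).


P != Q, so use the chord formula.
s = (y2 - y1) / (x2 - x1) = (31) / (30) mod 41 = 27
x3 = s^2 - x1 - x2 mod 41 = 27^2 - 19 - 8 = 5
y3 = s (x1 - x3) - y1 mod 41 = 27 * (19 - 5) - 33 = 17

P + Q = (5, 17)


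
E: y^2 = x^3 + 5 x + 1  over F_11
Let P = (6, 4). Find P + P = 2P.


Doubling: s = (3 x1^2 + a) / (2 y1)
s = (3*6^2 + 5) / (2*4) mod 11 = 10
x3 = s^2 - 2 x1 mod 11 = 10^2 - 2*6 = 0
y3 = s (x1 - x3) - y1 mod 11 = 10 * (6 - 0) - 4 = 1

2P = (0, 1)


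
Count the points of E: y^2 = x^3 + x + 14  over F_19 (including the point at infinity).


For each x in F_19, count y with y^2 = x^3 + 1 x + 14 mod 19:
  x = 1: RHS = 16, y in [4, 15]  -> 2 point(s)
  x = 2: RHS = 5, y in [9, 10]  -> 2 point(s)
  x = 3: RHS = 6, y in [5, 14]  -> 2 point(s)
  x = 4: RHS = 6, y in [5, 14]  -> 2 point(s)
  x = 5: RHS = 11, y in [7, 12]  -> 2 point(s)
  x = 9: RHS = 11, y in [7, 12]  -> 2 point(s)
  x = 10: RHS = 17, y in [6, 13]  -> 2 point(s)
  x = 11: RHS = 7, y in [8, 11]  -> 2 point(s)
  x = 12: RHS = 6, y in [5, 14]  -> 2 point(s)
  x = 13: RHS = 1, y in [1, 18]  -> 2 point(s)
  x = 14: RHS = 17, y in [6, 13]  -> 2 point(s)
  x = 17: RHS = 4, y in [2, 17]  -> 2 point(s)
Affine points: 24. Add the point at infinity: total = 25.

#E(F_19) = 25


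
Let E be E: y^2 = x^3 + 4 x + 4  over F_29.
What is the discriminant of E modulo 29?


4 a^3 + 27 b^2 = 4*4^3 + 27*4^2 = 256 + 432 = 688
Delta = -16 * (688) = -11008
Delta mod 29 = 12

Delta = 12 (mod 29)


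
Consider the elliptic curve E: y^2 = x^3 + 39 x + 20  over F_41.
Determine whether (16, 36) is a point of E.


Check whether y^2 = x^3 + 39 x + 20 (mod 41) for (x, y) = (16, 36).
LHS: y^2 = 36^2 mod 41 = 25
RHS: x^3 + 39 x + 20 = 16^3 + 39*16 + 20 mod 41 = 25
LHS = RHS

Yes, on the curve


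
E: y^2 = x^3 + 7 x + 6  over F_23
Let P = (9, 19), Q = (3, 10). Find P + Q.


P != Q, so use the chord formula.
s = (y2 - y1) / (x2 - x1) = (14) / (17) mod 23 = 13
x3 = s^2 - x1 - x2 mod 23 = 13^2 - 9 - 3 = 19
y3 = s (x1 - x3) - y1 mod 23 = 13 * (9 - 19) - 19 = 12

P + Q = (19, 12)


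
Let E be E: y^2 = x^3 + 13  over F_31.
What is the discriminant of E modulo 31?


4 a^3 + 27 b^2 = 4*0^3 + 27*13^2 = 0 + 4563 = 4563
Delta = -16 * (4563) = -73008
Delta mod 31 = 28

Delta = 28 (mod 31)


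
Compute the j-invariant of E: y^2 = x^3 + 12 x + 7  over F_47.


Delta = -16(4 a^3 + 27 b^2) mod 47 = 28
-1728 * (4 a)^3 = -1728 * (4*12)^3 mod 47 = 11
j = 11 * 28^(-1) mod 47 = 39

j = 39 (mod 47)


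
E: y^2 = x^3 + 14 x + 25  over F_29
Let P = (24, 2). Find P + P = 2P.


Doubling: s = (3 x1^2 + a) / (2 y1)
s = (3*24^2 + 14) / (2*2) mod 29 = 15
x3 = s^2 - 2 x1 mod 29 = 15^2 - 2*24 = 3
y3 = s (x1 - x3) - y1 mod 29 = 15 * (24 - 3) - 2 = 23

2P = (3, 23)


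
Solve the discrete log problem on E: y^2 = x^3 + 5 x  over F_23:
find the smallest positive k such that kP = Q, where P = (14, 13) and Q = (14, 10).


Enumerate multiples of P until we hit Q = (14, 10):
  1P = (14, 13)
  2P = (8, 0)
  3P = (14, 10)
Match found at i = 3.

k = 3


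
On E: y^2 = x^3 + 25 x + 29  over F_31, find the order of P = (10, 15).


Compute successive multiples of P until we hit O:
  1P = (10, 15)
  2P = (19, 27)
  3P = (21, 22)
  4P = (25, 29)
  5P = (5, 0)
  6P = (25, 2)
  7P = (21, 9)
  8P = (19, 4)
  ... (continuing to 10P)
  10P = O

ord(P) = 10


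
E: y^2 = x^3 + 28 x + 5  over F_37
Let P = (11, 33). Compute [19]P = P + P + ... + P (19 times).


k = 19 = 10011_2 (binary, LSB first: 11001)
Double-and-add from P = (11, 33):
  bit 0 = 1: acc = O + (11, 33) = (11, 33)
  bit 1 = 1: acc = (11, 33) + (19, 25) = (8, 1)
  bit 2 = 0: acc unchanged = (8, 1)
  bit 3 = 0: acc unchanged = (8, 1)
  bit 4 = 1: acc = (8, 1) + (4, 12) = (21, 7)

19P = (21, 7)


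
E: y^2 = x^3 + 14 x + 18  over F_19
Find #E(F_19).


For each x in F_19, count y with y^2 = x^3 + 14 x + 18 mod 19:
  x = 2: RHS = 16, y in [4, 15]  -> 2 point(s)
  x = 3: RHS = 11, y in [7, 12]  -> 2 point(s)
  x = 4: RHS = 5, y in [9, 10]  -> 2 point(s)
  x = 5: RHS = 4, y in [2, 17]  -> 2 point(s)
  x = 16: RHS = 6, y in [5, 14]  -> 2 point(s)
  x = 17: RHS = 1, y in [1, 18]  -> 2 point(s)
Affine points: 12. Add the point at infinity: total = 13.

#E(F_19) = 13


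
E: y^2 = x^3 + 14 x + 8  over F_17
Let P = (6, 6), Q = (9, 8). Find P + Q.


P != Q, so use the chord formula.
s = (y2 - y1) / (x2 - x1) = (2) / (3) mod 17 = 12
x3 = s^2 - x1 - x2 mod 17 = 12^2 - 6 - 9 = 10
y3 = s (x1 - x3) - y1 mod 17 = 12 * (6 - 10) - 6 = 14

P + Q = (10, 14)


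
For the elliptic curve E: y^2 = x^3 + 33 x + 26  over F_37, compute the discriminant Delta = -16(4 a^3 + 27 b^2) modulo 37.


4 a^3 + 27 b^2 = 4*33^3 + 27*26^2 = 143748 + 18252 = 162000
Delta = -16 * (162000) = -2592000
Delta mod 37 = 35

Delta = 35 (mod 37)


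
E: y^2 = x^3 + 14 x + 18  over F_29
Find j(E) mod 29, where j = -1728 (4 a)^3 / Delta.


Delta = -16(4 a^3 + 27 b^2) mod 29 = 23
-1728 * (4 a)^3 = -1728 * (4*14)^3 mod 29 = 20
j = 20 * 23^(-1) mod 29 = 16

j = 16 (mod 29)


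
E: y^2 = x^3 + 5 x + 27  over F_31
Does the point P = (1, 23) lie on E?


Check whether y^2 = x^3 + 5 x + 27 (mod 31) for (x, y) = (1, 23).
LHS: y^2 = 23^2 mod 31 = 2
RHS: x^3 + 5 x + 27 = 1^3 + 5*1 + 27 mod 31 = 2
LHS = RHS

Yes, on the curve


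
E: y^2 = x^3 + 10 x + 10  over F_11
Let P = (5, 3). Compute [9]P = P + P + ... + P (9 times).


k = 9 = 1001_2 (binary, LSB first: 1001)
Double-and-add from P = (5, 3):
  bit 0 = 1: acc = O + (5, 3) = (5, 3)
  bit 1 = 0: acc unchanged = (5, 3)
  bit 2 = 0: acc unchanged = (5, 3)
  bit 3 = 1: acc = (5, 3) + (9, 9) = (2, 7)

9P = (2, 7)


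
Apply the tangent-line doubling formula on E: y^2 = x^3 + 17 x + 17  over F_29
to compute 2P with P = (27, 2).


Doubling: s = (3 x1^2 + a) / (2 y1)
s = (3*27^2 + 17) / (2*2) mod 29 = 0
x3 = s^2 - 2 x1 mod 29 = 0^2 - 2*27 = 4
y3 = s (x1 - x3) - y1 mod 29 = 0 * (27 - 4) - 2 = 27

2P = (4, 27)


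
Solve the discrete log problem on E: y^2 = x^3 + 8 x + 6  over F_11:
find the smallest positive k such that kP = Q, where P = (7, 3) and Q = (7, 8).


Enumerate multiples of P until we hit Q = (7, 8):
  1P = (7, 3)
  2P = (1, 9)
  3P = (4, 5)
  4P = (9, 2)
  5P = (9, 9)
  6P = (4, 6)
  7P = (1, 2)
  8P = (7, 8)
Match found at i = 8.

k = 8


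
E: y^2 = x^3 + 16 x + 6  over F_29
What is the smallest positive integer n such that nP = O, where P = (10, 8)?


Compute successive multiples of P until we hit O:
  1P = (10, 8)
  2P = (13, 27)
  3P = (1, 20)
  4P = (23, 19)
  5P = (24, 27)
  6P = (18, 6)
  7P = (21, 2)
  8P = (11, 11)
  ... (continuing to 18P)
  18P = O

ord(P) = 18


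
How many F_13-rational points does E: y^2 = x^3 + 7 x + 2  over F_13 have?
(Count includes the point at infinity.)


For each x in F_13, count y with y^2 = x^3 + 7 x + 2 mod 13:
  x = 1: RHS = 10, y in [6, 7]  -> 2 point(s)
  x = 4: RHS = 3, y in [4, 9]  -> 2 point(s)
  x = 6: RHS = 0, y in [0]  -> 1 point(s)
  x = 7: RHS = 4, y in [2, 11]  -> 2 point(s)
  x = 9: RHS = 1, y in [1, 12]  -> 2 point(s)
Affine points: 9. Add the point at infinity: total = 10.

#E(F_13) = 10


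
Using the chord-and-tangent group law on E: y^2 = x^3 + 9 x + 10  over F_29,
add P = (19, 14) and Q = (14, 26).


P != Q, so use the chord formula.
s = (y2 - y1) / (x2 - x1) = (12) / (24) mod 29 = 15
x3 = s^2 - x1 - x2 mod 29 = 15^2 - 19 - 14 = 18
y3 = s (x1 - x3) - y1 mod 29 = 15 * (19 - 18) - 14 = 1

P + Q = (18, 1)


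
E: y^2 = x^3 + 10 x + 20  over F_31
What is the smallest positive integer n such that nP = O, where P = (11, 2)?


Compute successive multiples of P until we hit O:
  1P = (11, 2)
  2P = (11, 29)
  3P = O

ord(P) = 3


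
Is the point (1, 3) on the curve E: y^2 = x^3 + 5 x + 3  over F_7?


Check whether y^2 = x^3 + 5 x + 3 (mod 7) for (x, y) = (1, 3).
LHS: y^2 = 3^2 mod 7 = 2
RHS: x^3 + 5 x + 3 = 1^3 + 5*1 + 3 mod 7 = 2
LHS = RHS

Yes, on the curve


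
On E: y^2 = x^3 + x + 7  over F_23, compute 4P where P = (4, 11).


k = 4 = 100_2 (binary, LSB first: 001)
Double-and-add from P = (4, 11):
  bit 0 = 0: acc unchanged = O
  bit 1 = 0: acc unchanged = O
  bit 2 = 1: acc = O + (1, 20) = (1, 20)

4P = (1, 20)


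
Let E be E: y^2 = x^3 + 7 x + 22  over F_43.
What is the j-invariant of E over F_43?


Delta = -16(4 a^3 + 27 b^2) mod 43 = 42
-1728 * (4 a)^3 = -1728 * (4*7)^3 mod 43 = 39
j = 39 * 42^(-1) mod 43 = 4

j = 4 (mod 43)


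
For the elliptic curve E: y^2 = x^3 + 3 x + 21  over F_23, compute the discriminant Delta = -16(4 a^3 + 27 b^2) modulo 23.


4 a^3 + 27 b^2 = 4*3^3 + 27*21^2 = 108 + 11907 = 12015
Delta = -16 * (12015) = -192240
Delta mod 23 = 17

Delta = 17 (mod 23)


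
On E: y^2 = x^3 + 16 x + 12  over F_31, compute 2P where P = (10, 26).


Doubling: s = (3 x1^2 + a) / (2 y1)
s = (3*10^2 + 16) / (2*26) mod 31 = 18
x3 = s^2 - 2 x1 mod 31 = 18^2 - 2*10 = 25
y3 = s (x1 - x3) - y1 mod 31 = 18 * (10 - 25) - 26 = 14

2P = (25, 14)


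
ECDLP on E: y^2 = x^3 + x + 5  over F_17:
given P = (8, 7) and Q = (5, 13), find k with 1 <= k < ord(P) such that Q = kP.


Enumerate multiples of P until we hit Q = (5, 13):
  1P = (8, 7)
  2P = (5, 4)
  3P = (5, 13)
Match found at i = 3.

k = 3


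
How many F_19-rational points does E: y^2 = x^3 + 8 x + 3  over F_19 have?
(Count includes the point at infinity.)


For each x in F_19, count y with y^2 = x^3 + 8 x + 3 mod 19:
  x = 3: RHS = 16, y in [4, 15]  -> 2 point(s)
  x = 4: RHS = 4, y in [2, 17]  -> 2 point(s)
  x = 5: RHS = 16, y in [4, 15]  -> 2 point(s)
  x = 6: RHS = 1, y in [1, 18]  -> 2 point(s)
  x = 8: RHS = 9, y in [3, 16]  -> 2 point(s)
  x = 9: RHS = 6, y in [5, 14]  -> 2 point(s)
  x = 10: RHS = 0, y in [0]  -> 1 point(s)
  x = 11: RHS = 16, y in [4, 15]  -> 2 point(s)
  x = 13: RHS = 5, y in [9, 10]  -> 2 point(s)
  x = 14: RHS = 9, y in [3, 16]  -> 2 point(s)
  x = 16: RHS = 9, y in [3, 16]  -> 2 point(s)
  x = 17: RHS = 17, y in [6, 13]  -> 2 point(s)
Affine points: 23. Add the point at infinity: total = 24.

#E(F_19) = 24


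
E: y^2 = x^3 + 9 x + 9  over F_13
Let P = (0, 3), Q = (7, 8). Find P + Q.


P != Q, so use the chord formula.
s = (y2 - y1) / (x2 - x1) = (5) / (7) mod 13 = 10
x3 = s^2 - x1 - x2 mod 13 = 10^2 - 0 - 7 = 2
y3 = s (x1 - x3) - y1 mod 13 = 10 * (0 - 2) - 3 = 3

P + Q = (2, 3)


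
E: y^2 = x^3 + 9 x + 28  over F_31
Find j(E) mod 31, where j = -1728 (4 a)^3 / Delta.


Delta = -16(4 a^3 + 27 b^2) mod 31 = 17
-1728 * (4 a)^3 = -1728 * (4*9)^3 mod 31 = 8
j = 8 * 17^(-1) mod 31 = 26

j = 26 (mod 31)


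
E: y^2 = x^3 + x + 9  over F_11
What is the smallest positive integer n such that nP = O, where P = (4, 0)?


Compute successive multiples of P until we hit O:
  1P = (4, 0)
  2P = O

ord(P) = 2


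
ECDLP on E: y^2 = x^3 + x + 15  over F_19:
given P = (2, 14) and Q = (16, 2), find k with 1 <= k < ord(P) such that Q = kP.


Enumerate multiples of P until we hit Q = (16, 2):
  1P = (2, 14)
  2P = (7, 2)
  3P = (15, 2)
  4P = (6, 16)
  5P = (16, 17)
  6P = (12, 11)
  7P = (3, 11)
  8P = (4, 11)
  9P = (1, 13)
  10P = (17, 9)
  11P = (17, 10)
  12P = (1, 6)
  13P = (4, 8)
  14P = (3, 8)
  15P = (12, 8)
  16P = (16, 2)
Match found at i = 16.

k = 16


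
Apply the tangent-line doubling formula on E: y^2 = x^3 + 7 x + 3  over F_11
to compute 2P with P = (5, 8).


Doubling: s = (3 x1^2 + a) / (2 y1)
s = (3*5^2 + 7) / (2*8) mod 11 = 1
x3 = s^2 - 2 x1 mod 11 = 1^2 - 2*5 = 2
y3 = s (x1 - x3) - y1 mod 11 = 1 * (5 - 2) - 8 = 6

2P = (2, 6)


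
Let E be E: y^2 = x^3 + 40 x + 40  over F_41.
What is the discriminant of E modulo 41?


4 a^3 + 27 b^2 = 4*40^3 + 27*40^2 = 256000 + 43200 = 299200
Delta = -16 * (299200) = -4787200
Delta mod 41 = 1

Delta = 1 (mod 41)


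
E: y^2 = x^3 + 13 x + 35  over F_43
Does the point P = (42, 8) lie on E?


Check whether y^2 = x^3 + 13 x + 35 (mod 43) for (x, y) = (42, 8).
LHS: y^2 = 8^2 mod 43 = 21
RHS: x^3 + 13 x + 35 = 42^3 + 13*42 + 35 mod 43 = 21
LHS = RHS

Yes, on the curve


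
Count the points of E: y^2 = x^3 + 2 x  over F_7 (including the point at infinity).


For each x in F_7, count y with y^2 = x^3 + 2 x + 0 mod 7:
  x = 0: RHS = 0, y in [0]  -> 1 point(s)
  x = 4: RHS = 2, y in [3, 4]  -> 2 point(s)
  x = 5: RHS = 2, y in [3, 4]  -> 2 point(s)
  x = 6: RHS = 4, y in [2, 5]  -> 2 point(s)
Affine points: 7. Add the point at infinity: total = 8.

#E(F_7) = 8


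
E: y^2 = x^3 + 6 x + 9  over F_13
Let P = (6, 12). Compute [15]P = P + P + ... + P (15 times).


k = 15 = 1111_2 (binary, LSB first: 1111)
Double-and-add from P = (6, 12):
  bit 0 = 1: acc = O + (6, 12) = (6, 12)
  bit 1 = 1: acc = (6, 12) + (0, 10) = (10, 4)
  bit 2 = 1: acc = (10, 4) + (1, 4) = (2, 9)
  bit 3 = 1: acc = (2, 9) + (8, 6) = (0, 3)

15P = (0, 3)


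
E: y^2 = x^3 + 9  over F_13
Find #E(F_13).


For each x in F_13, count y with y^2 = x^3 + 0 x + 9 mod 13:
  x = 0: RHS = 9, y in [3, 10]  -> 2 point(s)
  x = 1: RHS = 10, y in [6, 7]  -> 2 point(s)
  x = 2: RHS = 4, y in [2, 11]  -> 2 point(s)
  x = 3: RHS = 10, y in [6, 7]  -> 2 point(s)
  x = 5: RHS = 4, y in [2, 11]  -> 2 point(s)
  x = 6: RHS = 4, y in [2, 11]  -> 2 point(s)
  x = 7: RHS = 1, y in [1, 12]  -> 2 point(s)
  x = 8: RHS = 1, y in [1, 12]  -> 2 point(s)
  x = 9: RHS = 10, y in [6, 7]  -> 2 point(s)
  x = 11: RHS = 1, y in [1, 12]  -> 2 point(s)
Affine points: 20. Add the point at infinity: total = 21.

#E(F_13) = 21


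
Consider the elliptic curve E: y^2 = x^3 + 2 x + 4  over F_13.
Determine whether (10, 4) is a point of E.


Check whether y^2 = x^3 + 2 x + 4 (mod 13) for (x, y) = (10, 4).
LHS: y^2 = 4^2 mod 13 = 3
RHS: x^3 + 2 x + 4 = 10^3 + 2*10 + 4 mod 13 = 10
LHS != RHS

No, not on the curve


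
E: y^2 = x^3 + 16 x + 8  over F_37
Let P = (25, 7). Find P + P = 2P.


Doubling: s = (3 x1^2 + a) / (2 y1)
s = (3*25^2 + 16) / (2*7) mod 37 = 32
x3 = s^2 - 2 x1 mod 37 = 32^2 - 2*25 = 12
y3 = s (x1 - x3) - y1 mod 37 = 32 * (25 - 12) - 7 = 2

2P = (12, 2)


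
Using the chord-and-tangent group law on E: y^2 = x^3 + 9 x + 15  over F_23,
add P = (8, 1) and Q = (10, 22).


P != Q, so use the chord formula.
s = (y2 - y1) / (x2 - x1) = (21) / (2) mod 23 = 22
x3 = s^2 - x1 - x2 mod 23 = 22^2 - 8 - 10 = 6
y3 = s (x1 - x3) - y1 mod 23 = 22 * (8 - 6) - 1 = 20

P + Q = (6, 20)


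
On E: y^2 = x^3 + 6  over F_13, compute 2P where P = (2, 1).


k = 2 = 10_2 (binary, LSB first: 01)
Double-and-add from P = (2, 1):
  bit 0 = 0: acc unchanged = O
  bit 1 = 1: acc = O + (6, 1) = (6, 1)

2P = (6, 1)


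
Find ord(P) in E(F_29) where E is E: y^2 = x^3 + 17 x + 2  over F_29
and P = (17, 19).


Compute successive multiples of P until we hit O:
  1P = (17, 19)
  2P = (1, 22)
  3P = (15, 6)
  4P = (3, 14)
  5P = (22, 2)
  6P = (12, 22)
  7P = (5, 26)
  8P = (16, 7)
  ... (continuing to 26P)
  26P = O

ord(P) = 26


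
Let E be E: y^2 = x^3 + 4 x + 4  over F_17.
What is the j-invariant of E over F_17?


Delta = -16(4 a^3 + 27 b^2) mod 17 = 8
-1728 * (4 a)^3 = -1728 * (4*4)^3 mod 17 = 11
j = 11 * 8^(-1) mod 17 = 12

j = 12 (mod 17)


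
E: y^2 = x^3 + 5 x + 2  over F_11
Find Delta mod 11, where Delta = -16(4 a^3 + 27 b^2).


4 a^3 + 27 b^2 = 4*5^3 + 27*2^2 = 500 + 108 = 608
Delta = -16 * (608) = -9728
Delta mod 11 = 7

Delta = 7 (mod 11)


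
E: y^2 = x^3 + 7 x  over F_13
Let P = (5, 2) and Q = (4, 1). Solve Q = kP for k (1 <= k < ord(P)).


Enumerate multiples of P until we hit Q = (4, 1):
  1P = (5, 2)
  2P = (4, 12)
  3P = (0, 0)
  4P = (4, 1)
Match found at i = 4.

k = 4


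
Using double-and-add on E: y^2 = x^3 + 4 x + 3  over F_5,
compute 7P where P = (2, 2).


k = 7 = 111_2 (binary, LSB first: 111)
Double-and-add from P = (2, 2):
  bit 0 = 1: acc = O + (2, 2) = (2, 2)
  bit 1 = 1: acc = (2, 2) + (2, 3) = O
  bit 2 = 1: acc = O + (2, 2) = (2, 2)

7P = (2, 2)


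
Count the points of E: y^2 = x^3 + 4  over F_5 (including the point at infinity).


For each x in F_5, count y with y^2 = x^3 + 0 x + 4 mod 5:
  x = 0: RHS = 4, y in [2, 3]  -> 2 point(s)
  x = 1: RHS = 0, y in [0]  -> 1 point(s)
  x = 3: RHS = 1, y in [1, 4]  -> 2 point(s)
Affine points: 5. Add the point at infinity: total = 6.

#E(F_5) = 6


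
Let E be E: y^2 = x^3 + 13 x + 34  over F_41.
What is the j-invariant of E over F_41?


Delta = -16(4 a^3 + 27 b^2) mod 41 = 10
-1728 * (4 a)^3 = -1728 * (4*13)^3 mod 41 = 9
j = 9 * 10^(-1) mod 41 = 5

j = 5 (mod 41)


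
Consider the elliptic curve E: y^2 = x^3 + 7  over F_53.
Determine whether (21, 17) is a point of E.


Check whether y^2 = x^3 + 0 x + 7 (mod 53) for (x, y) = (21, 17).
LHS: y^2 = 17^2 mod 53 = 24
RHS: x^3 + 0 x + 7 = 21^3 + 0*21 + 7 mod 53 = 46
LHS != RHS

No, not on the curve


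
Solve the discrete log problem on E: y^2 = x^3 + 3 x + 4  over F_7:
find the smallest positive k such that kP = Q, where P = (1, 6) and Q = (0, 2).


Enumerate multiples of P until we hit Q = (0, 2):
  1P = (1, 6)
  2P = (0, 5)
  3P = (0, 2)
Match found at i = 3.

k = 3


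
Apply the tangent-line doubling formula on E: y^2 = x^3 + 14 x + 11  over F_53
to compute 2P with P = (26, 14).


Doubling: s = (3 x1^2 + a) / (2 y1)
s = (3*26^2 + 14) / (2*14) mod 53 = 1
x3 = s^2 - 2 x1 mod 53 = 1^2 - 2*26 = 2
y3 = s (x1 - x3) - y1 mod 53 = 1 * (26 - 2) - 14 = 10

2P = (2, 10)


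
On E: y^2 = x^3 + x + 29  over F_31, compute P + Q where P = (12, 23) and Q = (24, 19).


P != Q, so use the chord formula.
s = (y2 - y1) / (x2 - x1) = (27) / (12) mod 31 = 10
x3 = s^2 - x1 - x2 mod 31 = 10^2 - 12 - 24 = 2
y3 = s (x1 - x3) - y1 mod 31 = 10 * (12 - 2) - 23 = 15

P + Q = (2, 15)


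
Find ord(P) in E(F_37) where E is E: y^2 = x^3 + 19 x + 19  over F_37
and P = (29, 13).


Compute successive multiples of P until we hit O:
  1P = (29, 13)
  2P = (17, 36)
  3P = (16, 33)
  4P = (4, 14)
  5P = (13, 13)
  6P = (32, 24)
  7P = (10, 32)
  8P = (36, 31)
  ... (continuing to 17P)
  17P = O

ord(P) = 17


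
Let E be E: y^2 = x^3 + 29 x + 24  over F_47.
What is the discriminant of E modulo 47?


4 a^3 + 27 b^2 = 4*29^3 + 27*24^2 = 97556 + 15552 = 113108
Delta = -16 * (113108) = -1809728
Delta mod 47 = 7

Delta = 7 (mod 47)


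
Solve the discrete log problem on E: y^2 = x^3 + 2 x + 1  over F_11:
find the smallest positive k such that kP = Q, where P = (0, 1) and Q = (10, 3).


Enumerate multiples of P until we hit Q = (10, 3):
  1P = (0, 1)
  2P = (1, 9)
  3P = (8, 1)
  4P = (3, 10)
  5P = (6, 3)
  6P = (10, 3)
Match found at i = 6.

k = 6


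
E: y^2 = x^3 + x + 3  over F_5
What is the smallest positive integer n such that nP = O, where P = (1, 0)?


Compute successive multiples of P until we hit O:
  1P = (1, 0)
  2P = O

ord(P) = 2


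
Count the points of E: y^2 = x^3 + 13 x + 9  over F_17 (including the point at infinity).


For each x in F_17, count y with y^2 = x^3 + 13 x + 9 mod 17:
  x = 0: RHS = 9, y in [3, 14]  -> 2 point(s)
  x = 2: RHS = 9, y in [3, 14]  -> 2 point(s)
  x = 7: RHS = 1, y in [1, 16]  -> 2 point(s)
  x = 8: RHS = 13, y in [8, 9]  -> 2 point(s)
  x = 10: RHS = 0, y in [0]  -> 1 point(s)
  x = 11: RHS = 4, y in [2, 15]  -> 2 point(s)
  x = 15: RHS = 9, y in [3, 14]  -> 2 point(s)
Affine points: 13. Add the point at infinity: total = 14.

#E(F_17) = 14


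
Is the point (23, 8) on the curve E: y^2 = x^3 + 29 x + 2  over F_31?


Check whether y^2 = x^3 + 29 x + 2 (mod 31) for (x, y) = (23, 8).
LHS: y^2 = 8^2 mod 31 = 2
RHS: x^3 + 29 x + 2 = 23^3 + 29*23 + 2 mod 31 = 2
LHS = RHS

Yes, on the curve


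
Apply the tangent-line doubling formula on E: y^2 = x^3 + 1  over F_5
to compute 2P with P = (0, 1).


Doubling: s = (3 x1^2 + a) / (2 y1)
s = (3*0^2 + 0) / (2*1) mod 5 = 0
x3 = s^2 - 2 x1 mod 5 = 0^2 - 2*0 = 0
y3 = s (x1 - x3) - y1 mod 5 = 0 * (0 - 0) - 1 = 4

2P = (0, 4)
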